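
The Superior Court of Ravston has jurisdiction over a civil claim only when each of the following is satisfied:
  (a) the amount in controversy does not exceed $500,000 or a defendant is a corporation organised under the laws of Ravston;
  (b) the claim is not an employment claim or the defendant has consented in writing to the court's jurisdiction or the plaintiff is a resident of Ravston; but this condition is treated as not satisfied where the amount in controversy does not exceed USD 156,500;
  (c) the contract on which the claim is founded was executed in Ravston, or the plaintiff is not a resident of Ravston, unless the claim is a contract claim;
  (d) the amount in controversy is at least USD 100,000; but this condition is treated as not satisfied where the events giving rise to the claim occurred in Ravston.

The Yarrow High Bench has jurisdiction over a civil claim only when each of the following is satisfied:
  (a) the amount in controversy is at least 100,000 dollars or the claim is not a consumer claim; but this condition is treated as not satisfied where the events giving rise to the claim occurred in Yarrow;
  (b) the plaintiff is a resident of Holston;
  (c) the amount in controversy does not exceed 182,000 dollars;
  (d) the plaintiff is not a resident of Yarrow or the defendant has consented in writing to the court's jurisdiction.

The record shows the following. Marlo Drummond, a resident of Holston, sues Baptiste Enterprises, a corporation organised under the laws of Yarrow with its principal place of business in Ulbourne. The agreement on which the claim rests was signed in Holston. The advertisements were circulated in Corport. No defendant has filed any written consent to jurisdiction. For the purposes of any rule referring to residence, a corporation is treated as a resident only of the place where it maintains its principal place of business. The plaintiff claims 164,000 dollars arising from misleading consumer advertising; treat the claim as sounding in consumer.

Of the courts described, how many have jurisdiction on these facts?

The Superior Court of Ravston:
  (a) The amount in controversy is USD 164,000, within the USD 500,000 ceiling, so this disjunct is met. Condition met.
  (b) The claim is a consumer claim, not an employment claim, so this disjunct is met. The carve-out does not apply: the amount in controversy is $164,000, above the 156,500 dollars ceiling. Condition met.
  (c) The plaintiff resides in Holston, which is not Ravston — that alternative is enough. Condition met.
  (d) The amount in controversy is $164,000, which meets the 100,000 dollars floor. The carve-out does not apply: the operative events occurred in Corport, not Ravston. Condition met.
  → Jurisdiction lies.
The Yarrow High Bench:
  (a) The amount in controversy is 164,000 dollars, which meets the 100,000 dollars floor, so one alternative holds. The exception is not triggered, since the operative events occurred in Corport, not Yarrow. Satisfied.
  (b) The plaintiff resides in Holston. Condition met.
  (c) The amount in controversy is USD 164,000, within the $182,000 ceiling. Met.
  (d) The plaintiff resides in Holston, which is not Yarrow, so one alternative holds. Condition met.
  → The court has jurisdiction.
Courts with jurisdiction: the Superior Court of Ravston, the Yarrow High Bench — 2 in total.

2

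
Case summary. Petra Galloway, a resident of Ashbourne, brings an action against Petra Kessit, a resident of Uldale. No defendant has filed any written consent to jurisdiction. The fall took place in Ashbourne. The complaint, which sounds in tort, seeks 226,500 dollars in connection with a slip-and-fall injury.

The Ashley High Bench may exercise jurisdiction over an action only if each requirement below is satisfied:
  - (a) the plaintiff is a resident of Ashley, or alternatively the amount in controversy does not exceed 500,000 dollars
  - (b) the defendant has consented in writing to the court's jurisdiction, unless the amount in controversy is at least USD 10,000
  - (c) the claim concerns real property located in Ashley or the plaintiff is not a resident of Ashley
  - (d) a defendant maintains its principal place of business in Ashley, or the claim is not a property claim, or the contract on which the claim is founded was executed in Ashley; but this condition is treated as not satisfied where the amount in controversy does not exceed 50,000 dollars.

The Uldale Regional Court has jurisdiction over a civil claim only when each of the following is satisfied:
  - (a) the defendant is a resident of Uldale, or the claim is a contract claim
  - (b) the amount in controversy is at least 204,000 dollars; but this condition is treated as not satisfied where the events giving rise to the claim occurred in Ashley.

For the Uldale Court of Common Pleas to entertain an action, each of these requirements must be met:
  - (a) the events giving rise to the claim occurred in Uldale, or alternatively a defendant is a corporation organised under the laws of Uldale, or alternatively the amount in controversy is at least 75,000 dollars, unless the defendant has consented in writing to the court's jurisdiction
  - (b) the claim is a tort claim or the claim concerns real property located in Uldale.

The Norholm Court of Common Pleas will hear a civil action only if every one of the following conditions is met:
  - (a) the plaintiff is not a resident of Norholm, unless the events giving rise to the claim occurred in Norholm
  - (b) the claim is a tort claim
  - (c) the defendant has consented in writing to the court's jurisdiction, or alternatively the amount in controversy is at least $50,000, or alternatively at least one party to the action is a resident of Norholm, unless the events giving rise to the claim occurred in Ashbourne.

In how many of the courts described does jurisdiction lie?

4

The Ashley High Bench:
  (a) The amount in controversy is $226,500, within the $500,000 ceiling, which satisfies one of the alternatives. Met.
  (b) No such written consent has been filed. The proviso rescues it, though: the amount in controversy is USD 226,500, which meets the $10,000 floor. Satisfied.
  (c) The plaintiff resides in Ashbourne, which is not Ashley, so one alternative holds. Met.
  (d) The claim is a tort claim, not a property claim, so this disjunct is met. The exception is not triggered, since the amount in controversy is 226,500 dollars, above the USD 50,000 ceiling. Condition met.
  → The court has jurisdiction.
The Uldale Regional Court:
  (a) The defendant resides in Uldale, which satisfies one of the alternatives. Met.
  (b) The amount in controversy is $226,500, which meets the 204,000 dollars floor. The carve-out does not apply: the operative events occurred in Ashbourne, not Ashley. Condition met.
  → Jurisdiction lies.
The Uldale Court of Common Pleas:
  (a) The amount in controversy is USD 226,500, which meets the 75,000 dollars floor, so one alternative holds. Satisfied.
  (b) The claim is a tort claim, which satisfies one of the alternatives. Condition met.
  → Every requirement is satisfied — jurisdiction.
The Norholm Court of Common Pleas:
  (a) The plaintiff resides in Ashbourne, which is not Norholm. Met.
  (b) The claim is a tort claim. Met.
  (c) The amount in controversy is 226,500 dollars, which meets the USD 50,000 floor, which satisfies one of the alternatives. Condition met.
  → Every requirement is satisfied — jurisdiction.
Courts with jurisdiction: the Ashley High Bench, the Uldale Regional Court, the Uldale Court of Common Pleas, the Norholm Court of Common Pleas — 4 in total.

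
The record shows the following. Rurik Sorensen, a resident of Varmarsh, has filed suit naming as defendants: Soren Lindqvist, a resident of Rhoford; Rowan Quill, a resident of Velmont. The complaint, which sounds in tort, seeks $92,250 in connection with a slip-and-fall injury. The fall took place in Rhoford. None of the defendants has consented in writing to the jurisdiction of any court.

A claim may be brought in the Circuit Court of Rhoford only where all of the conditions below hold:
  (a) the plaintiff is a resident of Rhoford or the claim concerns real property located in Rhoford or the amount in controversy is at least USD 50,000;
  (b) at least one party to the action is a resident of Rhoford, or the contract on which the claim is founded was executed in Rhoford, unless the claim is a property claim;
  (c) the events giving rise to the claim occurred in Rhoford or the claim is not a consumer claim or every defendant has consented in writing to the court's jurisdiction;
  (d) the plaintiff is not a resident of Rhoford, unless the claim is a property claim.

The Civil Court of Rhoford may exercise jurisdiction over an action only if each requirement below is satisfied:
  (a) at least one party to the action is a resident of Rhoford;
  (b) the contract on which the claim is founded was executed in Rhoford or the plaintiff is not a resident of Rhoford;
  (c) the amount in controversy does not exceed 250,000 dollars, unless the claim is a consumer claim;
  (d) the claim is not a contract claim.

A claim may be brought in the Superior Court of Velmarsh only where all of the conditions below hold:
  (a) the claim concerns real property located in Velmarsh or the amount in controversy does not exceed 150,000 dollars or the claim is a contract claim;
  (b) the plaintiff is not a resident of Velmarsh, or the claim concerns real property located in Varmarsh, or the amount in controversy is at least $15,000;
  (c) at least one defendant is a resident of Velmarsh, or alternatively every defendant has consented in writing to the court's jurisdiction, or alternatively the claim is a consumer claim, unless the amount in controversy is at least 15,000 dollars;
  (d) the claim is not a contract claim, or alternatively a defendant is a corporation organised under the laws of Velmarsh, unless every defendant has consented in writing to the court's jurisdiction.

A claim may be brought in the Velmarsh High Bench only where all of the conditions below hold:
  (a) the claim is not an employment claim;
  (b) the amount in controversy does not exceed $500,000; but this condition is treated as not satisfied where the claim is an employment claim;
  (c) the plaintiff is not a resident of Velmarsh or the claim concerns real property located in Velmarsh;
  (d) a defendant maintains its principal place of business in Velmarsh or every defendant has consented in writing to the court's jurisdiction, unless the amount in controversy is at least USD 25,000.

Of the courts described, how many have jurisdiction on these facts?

4

The Circuit Court of Rhoford:
  (a) The amount in controversy is $92,250, which meets the USD 50,000 floor, which satisfies one of the alternatives. Met.
  (b) Soren Lindqvist resides in Rhoford, so this disjunct is met. Satisfied.
  (c) The operative events occurred in Rhoford — that alternative is enough. Condition met.
  (d) The plaintiff resides in Varmarsh, which is not Rhoford. Satisfied.
  → All conditions met; jurisdiction exists.
The Civil Court of Rhoford:
  (a) Soren Lindqvist resides in Rhoford. Met.
  (b) The plaintiff resides in Varmarsh, which is not Rhoford, which satisfies one of the alternatives. Satisfied.
  (c) The amount in controversy is USD 92,250, within the 250,000 dollars ceiling. Met.
  (d) The claim is a tort claim, not a contract claim. Met.
  → The court has jurisdiction.
The Superior Court of Velmarsh:
  (a) The amount in controversy is 92,250 dollars, within the USD 150,000 ceiling, which satisfies one of the alternatives. Satisfied.
  (b) The plaintiff resides in Varmarsh, which is not Velmarsh, so this disjunct is met. Met.
  (c) No defendant resides in Velmarsh (they reside in Rhoford, Velmont); no such written consent has been filed; the claim is a tort claim, not a consumer claim — no alternative holds. However, the amount in controversy is $92,250, which meets the 15,000 dollars floor, so the 'unless' proviso supplies this condition. Met.
  (d) The claim is a tort claim, not a contract claim — that alternative is enough. Condition met.
  → The court has jurisdiction.
The Velmarsh High Bench:
  (a) The claim is a tort claim, not an employment claim. Met.
  (b) The amount in controversy is $92,250, within the 500,000 dollars ceiling. The exception is not triggered, since the claim is a tort claim, not an employment claim. Satisfied.
  (c) The plaintiff resides in Varmarsh, which is not Velmarsh, which satisfies one of the alternatives. Met.
  (d) No defendant is a corporation; no such written consent has been filed — none of the alternatives is met. But the amount in controversy is USD 92,250, which meets the USD 25,000 floor, and the 'unless' clause therefore excuses the requirement. Satisfied.
  → All conditions met; jurisdiction exists.
Courts with jurisdiction: the Circuit Court of Rhoford, the Civil Court of Rhoford, the Superior Court of Velmarsh, the Velmarsh High Bench — 4 in total.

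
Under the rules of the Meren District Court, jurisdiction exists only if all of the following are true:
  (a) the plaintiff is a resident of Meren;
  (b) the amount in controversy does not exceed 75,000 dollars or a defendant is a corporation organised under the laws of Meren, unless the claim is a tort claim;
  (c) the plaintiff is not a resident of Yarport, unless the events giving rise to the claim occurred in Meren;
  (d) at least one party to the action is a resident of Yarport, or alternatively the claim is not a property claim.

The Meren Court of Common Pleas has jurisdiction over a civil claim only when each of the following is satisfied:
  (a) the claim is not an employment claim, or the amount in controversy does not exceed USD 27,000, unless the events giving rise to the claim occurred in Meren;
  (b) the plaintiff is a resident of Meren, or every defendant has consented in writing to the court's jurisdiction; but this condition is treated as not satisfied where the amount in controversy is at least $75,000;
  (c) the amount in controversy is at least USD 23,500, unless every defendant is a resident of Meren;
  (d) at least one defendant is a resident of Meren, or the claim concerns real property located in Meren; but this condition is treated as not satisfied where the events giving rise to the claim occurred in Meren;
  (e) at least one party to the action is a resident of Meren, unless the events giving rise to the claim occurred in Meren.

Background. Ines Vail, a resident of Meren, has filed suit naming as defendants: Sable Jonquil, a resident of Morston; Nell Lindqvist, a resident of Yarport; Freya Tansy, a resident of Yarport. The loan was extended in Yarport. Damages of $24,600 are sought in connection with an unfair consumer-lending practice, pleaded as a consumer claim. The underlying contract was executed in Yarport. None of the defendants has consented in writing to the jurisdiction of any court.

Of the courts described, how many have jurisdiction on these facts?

1

The Meren District Court:
  (a) The plaintiff resides in Meren. Satisfied.
  (b) The amount in controversy is USD 24,600, within the 75,000 dollars ceiling, which satisfies one of the alternatives. Condition met.
  (c) The plaintiff resides in Meren, which is not Yarport. Met.
  (d) Nell Lindqvist resides in Yarport, so this disjunct is met. Condition met.
  → The court has jurisdiction.
The Meren Court of Common Pleas:
  (a) The claim is a consumer claim, not an employment claim — that alternative is enough. Satisfied.
  (b) The plaintiff resides in Meren, so this disjunct is met. The carve-out does not apply: the amount in controversy is USD 24,600, below the USD 75,000 floor. Met.
  (c) The amount in controversy is 24,600 dollars, which meets the 23,500 dollars floor. Met.
  (d) No defendant resides in Meren (they reside in Morston, Yarport, Yarport); the claim does not concern real property — every alternative fails. Not met.
  (e) Ines Vail resides in Meren. Satisfied.
  → Not every requirement is met — no jurisdiction.
Courts with jurisdiction: the Meren District Court — 1 in total.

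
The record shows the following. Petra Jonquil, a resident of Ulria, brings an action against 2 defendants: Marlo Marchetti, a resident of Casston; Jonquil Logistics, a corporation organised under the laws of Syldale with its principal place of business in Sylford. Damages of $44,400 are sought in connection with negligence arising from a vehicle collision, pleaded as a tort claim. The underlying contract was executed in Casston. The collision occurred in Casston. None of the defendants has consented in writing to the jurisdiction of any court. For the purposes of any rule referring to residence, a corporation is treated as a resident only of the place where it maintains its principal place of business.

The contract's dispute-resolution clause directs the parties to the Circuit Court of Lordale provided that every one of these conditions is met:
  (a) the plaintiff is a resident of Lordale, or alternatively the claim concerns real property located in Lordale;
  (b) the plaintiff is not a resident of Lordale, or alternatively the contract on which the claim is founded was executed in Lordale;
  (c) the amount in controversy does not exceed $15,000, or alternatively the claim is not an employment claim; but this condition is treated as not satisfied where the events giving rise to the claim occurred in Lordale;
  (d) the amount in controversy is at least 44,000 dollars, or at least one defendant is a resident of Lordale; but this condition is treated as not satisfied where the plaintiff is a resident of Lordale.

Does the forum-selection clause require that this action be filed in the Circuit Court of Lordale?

No

The Circuit Court of Lordale:
  (a) The plaintiff resides in Ulria, not Lordale; the claim does not concern real property — every alternative fails. Not satisfied.
  (b) The plaintiff resides in Ulria, which is not Lordale — that alternative is enough. Condition met.
  (c) The claim is a tort claim, not an employment claim, which satisfies one of the alternatives. And the carve-out is inapplicable — the operative events occurred in Casston, not Lordale. Satisfied.
  (d) The amount in controversy is $44,400, which meets the USD 44,000 floor, which satisfies one of the alternatives. And the carve-out is inapplicable — the plaintiff resides in Ulria, not Lordale. Satisfied.
  → Forum clause is not triggered.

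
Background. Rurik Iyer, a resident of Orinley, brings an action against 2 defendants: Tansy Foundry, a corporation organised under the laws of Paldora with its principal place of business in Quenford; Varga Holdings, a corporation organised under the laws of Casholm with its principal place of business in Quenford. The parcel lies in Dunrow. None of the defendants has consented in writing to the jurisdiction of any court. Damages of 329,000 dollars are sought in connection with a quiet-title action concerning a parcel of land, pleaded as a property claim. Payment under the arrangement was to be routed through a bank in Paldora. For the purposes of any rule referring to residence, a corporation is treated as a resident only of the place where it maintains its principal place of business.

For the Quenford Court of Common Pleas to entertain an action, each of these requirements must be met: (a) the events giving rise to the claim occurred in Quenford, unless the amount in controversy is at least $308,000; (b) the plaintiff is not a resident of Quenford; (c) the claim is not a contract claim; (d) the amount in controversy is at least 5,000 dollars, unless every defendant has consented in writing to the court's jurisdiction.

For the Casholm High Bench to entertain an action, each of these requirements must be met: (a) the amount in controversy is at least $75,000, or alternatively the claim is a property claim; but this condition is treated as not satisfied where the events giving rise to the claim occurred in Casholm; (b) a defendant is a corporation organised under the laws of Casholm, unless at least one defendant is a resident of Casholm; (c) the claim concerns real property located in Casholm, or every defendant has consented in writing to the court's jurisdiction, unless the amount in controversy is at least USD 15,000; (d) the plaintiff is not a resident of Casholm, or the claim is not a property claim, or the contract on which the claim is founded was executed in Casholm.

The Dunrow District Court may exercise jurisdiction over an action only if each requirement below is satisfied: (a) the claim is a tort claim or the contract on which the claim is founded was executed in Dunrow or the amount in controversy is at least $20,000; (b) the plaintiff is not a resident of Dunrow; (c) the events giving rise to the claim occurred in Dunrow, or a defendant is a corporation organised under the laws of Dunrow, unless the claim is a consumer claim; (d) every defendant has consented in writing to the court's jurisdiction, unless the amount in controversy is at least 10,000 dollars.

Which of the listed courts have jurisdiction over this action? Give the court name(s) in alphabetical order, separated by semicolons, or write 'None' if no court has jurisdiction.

the Casholm High Bench; the Dunrow District Court; the Quenford Court of Common Pleas

The Quenford Court of Common Pleas:
  (a) The operative events occurred in Dunrow, not Quenford. But the amount in controversy is 329,000 dollars, which meets the $308,000 floor, and the 'unless' clause therefore excuses the requirement. Satisfied.
  (b) The plaintiff resides in Orinley, which is not Quenford. Condition met.
  (c) The claim is a property claim, not a contract claim. Satisfied.
  (d) The amount in controversy is 329,000 dollars, which meets the USD 5,000 floor. Condition met.
  → Every requirement is satisfied — jurisdiction.
The Casholm High Bench:
  (a) The amount in controversy is $329,000, which meets the $75,000 floor — that alternative is enough. The exception is not triggered, since the operative events occurred in Dunrow, not Casholm. Condition met.
  (b) Varga Holdings is organised under the laws of Casholm. Condition met.
  (c) The property lies in Dunrow, not Casholm; no such written consent has been filed — none of the alternatives is met. But the amount in controversy is USD 329,000, which meets the USD 15,000 floor, and the 'unless' clause therefore excuses the requirement. Condition met.
  (d) The plaintiff resides in Orinley, which is not Casholm, which satisfies one of the alternatives. Satisfied.
  → Jurisdiction lies.
The Dunrow District Court:
  (a) The amount in controversy is $329,000, which meets the $20,000 floor, so one alternative holds. Satisfied.
  (b) The plaintiff resides in Orinley, which is not Dunrow. Met.
  (c) The operative events occurred in Dunrow, which satisfies one of the alternatives. Met.
  (d) No such written consent has been filed. However, the amount in controversy is 329,000 dollars, which meets the $10,000 floor, so the 'unless' proviso supplies this condition. Met.
  → The court has jurisdiction.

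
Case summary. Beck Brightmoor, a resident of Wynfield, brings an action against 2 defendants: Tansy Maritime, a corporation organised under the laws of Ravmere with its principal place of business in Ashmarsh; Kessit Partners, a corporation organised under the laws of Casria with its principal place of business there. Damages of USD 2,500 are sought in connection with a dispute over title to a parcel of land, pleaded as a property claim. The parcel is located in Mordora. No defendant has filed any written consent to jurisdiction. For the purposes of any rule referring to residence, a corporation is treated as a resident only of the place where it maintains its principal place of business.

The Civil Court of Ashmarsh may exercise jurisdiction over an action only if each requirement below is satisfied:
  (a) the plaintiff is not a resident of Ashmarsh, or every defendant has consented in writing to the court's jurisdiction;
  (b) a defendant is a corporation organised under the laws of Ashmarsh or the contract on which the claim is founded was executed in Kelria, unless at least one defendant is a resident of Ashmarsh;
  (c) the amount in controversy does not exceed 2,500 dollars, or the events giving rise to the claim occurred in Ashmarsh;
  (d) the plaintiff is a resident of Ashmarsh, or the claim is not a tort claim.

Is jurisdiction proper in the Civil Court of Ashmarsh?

The Civil Court of Ashmarsh:
  (a) The plaintiff resides in Wynfield, which is not Ashmarsh, so one alternative holds. Condition met.
  (b) The corporate defendant(s) are organised in Casria, Ravmere, not Ashmarsh; no contract (and hence no place of execution) is alleged — none of the alternatives is met. However, Tansy Maritime resides in Ashmarsh, so the 'unless' proviso supplies this condition. Satisfied.
  (c) The amount in controversy is 2,500 dollars, within the USD 2,500 ceiling — that alternative is enough. Satisfied.
  (d) The claim is a property claim, not a tort claim, which satisfies one of the alternatives. Satisfied.
  → Jurisdiction lies.

Yes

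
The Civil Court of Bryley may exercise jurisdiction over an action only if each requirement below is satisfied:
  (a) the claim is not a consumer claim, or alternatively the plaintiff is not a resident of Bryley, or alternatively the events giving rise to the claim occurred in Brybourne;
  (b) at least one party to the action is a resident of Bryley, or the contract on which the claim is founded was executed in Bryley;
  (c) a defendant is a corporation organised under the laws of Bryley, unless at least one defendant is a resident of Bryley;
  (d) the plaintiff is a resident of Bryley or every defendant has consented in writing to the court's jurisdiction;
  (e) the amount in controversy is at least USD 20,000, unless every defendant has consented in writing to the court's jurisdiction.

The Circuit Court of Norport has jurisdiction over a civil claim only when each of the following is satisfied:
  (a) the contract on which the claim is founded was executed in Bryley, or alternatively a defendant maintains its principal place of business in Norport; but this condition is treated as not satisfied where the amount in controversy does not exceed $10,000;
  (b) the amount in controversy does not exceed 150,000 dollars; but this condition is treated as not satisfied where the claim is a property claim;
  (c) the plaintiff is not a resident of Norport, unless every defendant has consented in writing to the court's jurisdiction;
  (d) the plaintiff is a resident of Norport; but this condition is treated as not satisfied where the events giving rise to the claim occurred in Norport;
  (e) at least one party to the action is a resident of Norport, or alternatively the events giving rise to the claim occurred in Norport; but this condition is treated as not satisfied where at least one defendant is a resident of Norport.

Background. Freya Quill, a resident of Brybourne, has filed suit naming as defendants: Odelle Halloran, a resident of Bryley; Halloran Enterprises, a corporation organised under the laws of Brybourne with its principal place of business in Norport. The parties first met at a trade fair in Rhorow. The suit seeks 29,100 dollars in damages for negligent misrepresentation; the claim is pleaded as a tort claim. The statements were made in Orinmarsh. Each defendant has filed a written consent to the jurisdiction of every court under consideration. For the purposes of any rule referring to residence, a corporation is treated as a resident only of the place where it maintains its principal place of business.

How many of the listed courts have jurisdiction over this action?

1

The Civil Court of Bryley:
  (a) The claim is a tort claim, not a consumer claim, which satisfies one of the alternatives. Satisfied.
  (b) Odelle Halloran resides in Bryley, so this disjunct is met. Met.
  (c) The corporate defendant(s) are organised in Brybourne, not Bryley. The proviso rescues it, though: Odelle Halloran resides in Bryley. Met.
  (d) Every defendant has filed written consent — that alternative is enough. Condition met.
  (e) The amount in controversy is $29,100, which meets the 20,000 dollars floor. Satisfied.
  → The court has jurisdiction.
The Circuit Court of Norport:
  (a) Halloran Enterprises has its principal place of business in Norport, which satisfies one of the alternatives. The exception is not triggered, since the amount in controversy is $29,100, above the USD 10,000 ceiling. Condition met.
  (b) The amount in controversy is $29,100, within the $150,000 ceiling. The carve-out does not apply: the claim is a tort claim, not a property claim. Satisfied.
  (c) The plaintiff resides in Brybourne, which is not Norport. Met.
  (d) The plaintiff resides in Brybourne, not Norport. Not satisfied.
  (e) Halloran Enterprises resides in Norport — that alternative is enough. But the carve-out bites: Halloran Enterprises resides in Norport. Condition not met.
  → At least one condition fails; no jurisdiction.
Courts with jurisdiction: the Civil Court of Bryley — 1 in total.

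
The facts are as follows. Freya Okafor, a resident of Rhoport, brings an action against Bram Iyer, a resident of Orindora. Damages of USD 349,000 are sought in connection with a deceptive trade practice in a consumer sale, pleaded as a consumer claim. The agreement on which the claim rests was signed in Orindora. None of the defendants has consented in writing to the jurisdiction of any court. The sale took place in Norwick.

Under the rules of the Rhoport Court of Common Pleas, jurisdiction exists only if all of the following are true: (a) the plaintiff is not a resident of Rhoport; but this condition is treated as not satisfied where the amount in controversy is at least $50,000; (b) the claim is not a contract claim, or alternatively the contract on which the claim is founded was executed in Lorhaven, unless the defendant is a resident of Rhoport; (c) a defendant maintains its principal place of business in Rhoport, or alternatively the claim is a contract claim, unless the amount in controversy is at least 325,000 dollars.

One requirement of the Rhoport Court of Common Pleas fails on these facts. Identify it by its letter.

The Rhoport Court of Common Pleas:
  (a) The plaintiff resides in Rhoport. Not met.
  (b) The claim is a consumer claim, not a contract claim — that alternative is enough. Condition met.
  (c) No defendant is a corporation; the claim is a consumer claim, not a contract claim — no alternative holds. However, the amount in controversy is USD 349,000, which meets the USD 325,000 floor, so the 'unless' proviso supplies this condition. Condition met.
Only condition (a) fails.

(a)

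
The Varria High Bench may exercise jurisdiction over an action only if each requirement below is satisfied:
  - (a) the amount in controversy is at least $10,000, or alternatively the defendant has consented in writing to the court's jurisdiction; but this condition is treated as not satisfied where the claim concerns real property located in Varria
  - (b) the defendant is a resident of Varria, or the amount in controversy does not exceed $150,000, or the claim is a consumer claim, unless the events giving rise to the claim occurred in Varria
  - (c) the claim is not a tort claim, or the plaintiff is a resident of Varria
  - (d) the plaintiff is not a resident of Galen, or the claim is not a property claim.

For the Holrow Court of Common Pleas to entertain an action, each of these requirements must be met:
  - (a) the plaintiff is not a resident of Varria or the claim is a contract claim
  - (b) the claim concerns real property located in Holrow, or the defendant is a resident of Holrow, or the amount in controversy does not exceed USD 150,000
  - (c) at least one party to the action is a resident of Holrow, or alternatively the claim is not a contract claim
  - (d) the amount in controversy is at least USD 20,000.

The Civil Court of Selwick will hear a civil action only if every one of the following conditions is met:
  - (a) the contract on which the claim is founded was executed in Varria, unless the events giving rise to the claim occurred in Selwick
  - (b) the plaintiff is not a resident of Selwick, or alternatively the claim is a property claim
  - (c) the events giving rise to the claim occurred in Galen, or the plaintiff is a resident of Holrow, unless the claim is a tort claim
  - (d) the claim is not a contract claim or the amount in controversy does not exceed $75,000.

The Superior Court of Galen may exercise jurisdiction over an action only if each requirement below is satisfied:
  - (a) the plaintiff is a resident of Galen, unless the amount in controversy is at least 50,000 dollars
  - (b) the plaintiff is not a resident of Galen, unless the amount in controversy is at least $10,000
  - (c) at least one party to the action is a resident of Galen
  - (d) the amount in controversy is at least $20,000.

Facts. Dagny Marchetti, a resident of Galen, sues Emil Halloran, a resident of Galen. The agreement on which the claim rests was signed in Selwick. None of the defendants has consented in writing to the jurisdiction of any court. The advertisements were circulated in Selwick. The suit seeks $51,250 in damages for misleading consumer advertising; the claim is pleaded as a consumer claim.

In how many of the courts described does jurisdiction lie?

The Varria High Bench:
  (a) The amount in controversy is 51,250 dollars, which meets the USD 10,000 floor — that alternative is enough. The exception is not triggered, since the claim does not concern real property. Met.
  (b) The amount in controversy is 51,250 dollars, within the $150,000 ceiling — that alternative is enough. Satisfied.
  (c) The claim is a consumer claim, not a tort claim, so this disjunct is met. Condition met.
  (d) The claim is a consumer claim, not a property claim — that alternative is enough. Satisfied.
  → Every requirement is satisfied — jurisdiction.
The Holrow Court of Common Pleas:
  (a) The plaintiff resides in Galen, which is not Varria, so this disjunct is met. Satisfied.
  (b) The amount in controversy is 51,250 dollars, within the $150,000 ceiling, which satisfies one of the alternatives. Satisfied.
  (c) The claim is a consumer claim, not a contract claim — that alternative is enough. Satisfied.
  (d) The amount in controversy is $51,250, which meets the $20,000 floor. Satisfied.
  → All conditions met; jurisdiction exists.
The Civil Court of Selwick:
  (a) The contract was executed in Selwick, not Varria. The proviso rescues it, though: the operative events occurred in Selwick. Satisfied.
  (b) The plaintiff resides in Galen, which is not Selwick — that alternative is enough. Satisfied.
  (c) The operative events occurred in Selwick, not Galen; the plaintiff resides in Galen, not Holrow — no alternative holds. Nor does the 'unless' clause help: the claim is a consumer claim, not a tort claim. Not met.
  (d) The claim is a consumer claim, not a contract claim, so this disjunct is met. Met.
  → No jurisdiction.
The Superior Court of Galen:
  (a) The plaintiff resides in Galen. Met.
  (b) The plaintiff resides in Galen. But the amount in controversy is 51,250 dollars, which meets the 10,000 dollars floor, and the 'unless' clause therefore excuses the requirement. Condition met.
  (c) Dagny Marchetti resides in Galen. Met.
  (d) The amount in controversy is $51,250, which meets the 20,000 dollars floor. Condition met.
  → Jurisdiction lies.
Courts with jurisdiction: the Varria High Bench, the Holrow Court of Common Pleas, the Superior Court of Galen — 3 in total.

3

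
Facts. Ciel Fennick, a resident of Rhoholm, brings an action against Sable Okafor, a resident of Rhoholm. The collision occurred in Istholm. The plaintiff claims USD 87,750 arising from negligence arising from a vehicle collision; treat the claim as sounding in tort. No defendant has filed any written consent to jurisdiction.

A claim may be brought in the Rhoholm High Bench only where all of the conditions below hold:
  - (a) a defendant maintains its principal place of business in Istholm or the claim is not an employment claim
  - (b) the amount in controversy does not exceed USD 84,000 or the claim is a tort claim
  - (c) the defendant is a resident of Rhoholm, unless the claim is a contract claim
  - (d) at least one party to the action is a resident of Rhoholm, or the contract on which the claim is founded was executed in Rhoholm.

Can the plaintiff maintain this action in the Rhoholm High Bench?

The Rhoholm High Bench:
  (a) The claim is a tort claim, not an employment claim, which satisfies one of the alternatives. Met.
  (b) The claim is a tort claim — that alternative is enough. Satisfied.
  (c) The defendant resides in Rhoholm. Satisfied.
  (d) Ciel Fennick resides in Rhoholm, so one alternative holds. Satisfied.
  → Every requirement is satisfied — jurisdiction.

Yes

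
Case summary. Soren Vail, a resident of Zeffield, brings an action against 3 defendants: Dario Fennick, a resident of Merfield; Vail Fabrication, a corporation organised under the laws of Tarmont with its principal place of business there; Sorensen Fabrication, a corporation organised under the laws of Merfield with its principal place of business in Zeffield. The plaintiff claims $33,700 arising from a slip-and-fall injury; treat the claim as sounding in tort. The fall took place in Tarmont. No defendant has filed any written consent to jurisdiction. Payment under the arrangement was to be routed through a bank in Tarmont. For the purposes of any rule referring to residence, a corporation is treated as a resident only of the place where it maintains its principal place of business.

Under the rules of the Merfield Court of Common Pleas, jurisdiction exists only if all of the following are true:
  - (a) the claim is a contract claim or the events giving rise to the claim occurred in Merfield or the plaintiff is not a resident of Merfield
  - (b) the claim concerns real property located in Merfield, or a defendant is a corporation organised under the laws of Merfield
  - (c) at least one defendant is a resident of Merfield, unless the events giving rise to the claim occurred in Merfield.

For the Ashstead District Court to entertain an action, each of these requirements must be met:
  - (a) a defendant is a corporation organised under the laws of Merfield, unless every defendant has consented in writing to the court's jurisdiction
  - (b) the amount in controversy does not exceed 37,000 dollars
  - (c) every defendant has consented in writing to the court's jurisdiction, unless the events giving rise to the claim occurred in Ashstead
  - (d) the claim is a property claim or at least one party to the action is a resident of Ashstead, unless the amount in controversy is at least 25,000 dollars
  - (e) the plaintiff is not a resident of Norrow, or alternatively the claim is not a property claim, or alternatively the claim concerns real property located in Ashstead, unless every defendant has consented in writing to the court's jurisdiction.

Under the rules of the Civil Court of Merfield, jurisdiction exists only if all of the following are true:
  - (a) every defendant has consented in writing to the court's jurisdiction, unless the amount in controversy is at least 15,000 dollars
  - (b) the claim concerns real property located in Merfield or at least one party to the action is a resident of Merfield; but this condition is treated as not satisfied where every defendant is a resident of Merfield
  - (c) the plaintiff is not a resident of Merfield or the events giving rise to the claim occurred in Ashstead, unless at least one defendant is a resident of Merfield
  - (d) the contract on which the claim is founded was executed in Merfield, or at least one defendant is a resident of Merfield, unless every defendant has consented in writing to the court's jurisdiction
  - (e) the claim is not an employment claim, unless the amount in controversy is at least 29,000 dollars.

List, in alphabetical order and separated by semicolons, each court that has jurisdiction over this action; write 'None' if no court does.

the Civil Court of Merfield; the Merfield Court of Common Pleas

The Merfield Court of Common Pleas:
  (a) The plaintiff resides in Zeffield, which is not Merfield — that alternative is enough. Condition met.
  (b) Sorensen Fabrication is organised under the laws of Merfield, so this disjunct is met. Condition met.
  (c) Dario Fennick resides in Merfield. Satisfied.
  → The court has jurisdiction.
The Ashstead District Court:
  (a) Sorensen Fabrication is organised under the laws of Merfield. Satisfied.
  (b) The amount in controversy is USD 33,700, within the USD 37,000 ceiling. Satisfied.
  (c) No such written consent has been filed. The proviso offers no rescue either, since the operative events occurred in Tarmont, not Ashstead. Condition not met.
  (d) The claim is a tort claim, not a property claim; no party resides in Ashstead — no alternative holds. But the amount in controversy is USD 33,700, which meets the $25,000 floor, and the 'unless' clause therefore excuses the requirement. Met.
  (e) The plaintiff resides in Zeffield, which is not Norrow, so one alternative holds. Met.
  → No jurisdiction.
The Civil Court of Merfield:
  (a) No such written consent has been filed. The proviso rescues it, though: the amount in controversy is 33,700 dollars, which meets the $15,000 floor. Condition met.
  (b) Dario Fennick resides in Merfield — that alternative is enough. The carve-out does not apply: the defendants reside as follows — Dario Fennick in Merfield, Vail Fabrication in Tarmont, Sorensen Fabrication in Zeffield — not all in Merfield. Satisfied.
  (c) The plaintiff resides in Zeffield, which is not Merfield, so one alternative holds. Condition met.
  (d) Dario Fennick resides in Merfield — that alternative is enough. Met.
  (e) The claim is a tort claim, not an employment claim. Condition met.
  → The court has jurisdiction.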